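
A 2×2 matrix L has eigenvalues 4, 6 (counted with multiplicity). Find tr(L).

trace(L) is the sum of the eigenvalues: (4) + (6) = 10.

10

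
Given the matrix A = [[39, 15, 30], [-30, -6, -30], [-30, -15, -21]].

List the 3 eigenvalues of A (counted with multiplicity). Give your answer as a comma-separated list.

-6, 9, 9

The characteristic polynomial is p(r) = det(rI - A).
Expanding the 3×3 determinant: p(r) = r^3 - 12r^2 - 27r + 486.
Try r = -6: p(-6) = 0, so -6 is a root.
Dividing by (r + 6) leaves r^2 - 18r + 81.
The quadratic factor is (r - 9)^2.
Eigenvalues: -6, 9, 9.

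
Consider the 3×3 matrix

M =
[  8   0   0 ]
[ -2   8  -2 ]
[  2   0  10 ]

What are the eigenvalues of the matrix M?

8, 8, 10

Compute the characteristic polynomial p(λ) = det(λI - M).
Expanding the 3×3 determinant: p(λ) = λ^3 - 26λ^2 + 224λ - 640.
Rational-root test: λ = 8 gives p(8) = 0.
Factor out (λ - 8): p(λ) = (λ - 8)·(λ^2 - 18λ + 80).
The quadratic factors as (λ - 8)·(λ - 10).
Eigenvalues: 8, 8, 10.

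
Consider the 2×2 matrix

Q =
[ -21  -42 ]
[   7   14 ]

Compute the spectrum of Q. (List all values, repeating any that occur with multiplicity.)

det(Q - rI) = (-21 - r)(14 - r) - (-42)·(7) = r^2 + 7r.
This factors as (r + 7)·r = 0.
Eigenvalues: -7, 0.

-7, 0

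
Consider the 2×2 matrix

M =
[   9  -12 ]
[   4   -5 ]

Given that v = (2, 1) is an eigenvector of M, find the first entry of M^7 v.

4374

First find the eigenvalue: Mv = (6, 3) = 3·(2, 1), so λ = 3.
Then M^7 v = λ^7·v = 3^7·(2, 1) = 2187·(2, 1) = (4374, 2187).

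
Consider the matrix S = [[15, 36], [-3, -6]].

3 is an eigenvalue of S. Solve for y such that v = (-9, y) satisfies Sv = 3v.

We need (S - 3I)v = 0.
S - 3I = [[12, 36], [-3, -9]].
Row 1: (12)·-9 + (36)·y = 0
Row 2: (-3)·-9 + (-9)·y = 0
Solving gives y = 3.
Check: S·(-9, 3) = (-27, 9) = 3·(-9, 3).

3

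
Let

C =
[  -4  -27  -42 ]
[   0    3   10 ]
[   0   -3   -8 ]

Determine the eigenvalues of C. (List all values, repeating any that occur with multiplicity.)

Compute the characteristic polynomial p(λ) = det(λI - C).
Expanding the 3×3 determinant: p(λ) = λ^3 + 9λ^2 + 26λ + 24.
Rational-root test: λ = -3 gives p(-3) = 0.
Factor out (λ + 3): p(λ) = (λ + 3)·(λ^2 + 6λ + 8).
The quadratic factors as (λ + 4)·(λ + 2).
Eigenvalues: -4, -3, -2.

-4, -3, -2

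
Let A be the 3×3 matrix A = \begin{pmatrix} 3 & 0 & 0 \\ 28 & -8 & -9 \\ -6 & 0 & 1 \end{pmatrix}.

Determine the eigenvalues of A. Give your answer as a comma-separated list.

Set up det(lambda·I - A) = 0.
Expanding the 3×3 determinant: p(lambda) = lambda^3 + 4·lambda^2 - 29·lambda + 24.
Try lambda = -8: p(-8) = 0, so -8 is a root.
Dividing by (lambda + 8) leaves lambda^2 - 4·lambda + 3.
The quadratic factors as (lambda - 1)·(lambda - 3).
Eigenvalues: -8, 1, 3.

-8, 1, 3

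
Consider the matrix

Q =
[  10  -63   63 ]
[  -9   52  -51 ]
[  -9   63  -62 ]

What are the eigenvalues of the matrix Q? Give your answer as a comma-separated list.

-11, 1, 10

The characteristic polynomial is p(μ) = det(μI - Q).
Expanding along the first row, p(μ) = μ^3 - 111μ + 110.
Rational-root test: μ = -11 gives p(-11) = 0.
Factor out (μ + 11): p(μ) = (μ + 11)·(μ^2 - 11μ + 10).
The quadratic factors as (μ - 1)·(μ - 10).
Eigenvalues: -11, 1, 10.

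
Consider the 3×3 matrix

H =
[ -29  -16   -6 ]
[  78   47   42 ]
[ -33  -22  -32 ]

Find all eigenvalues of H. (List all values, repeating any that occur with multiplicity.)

Set up det(λI - H) = 0.
Cofactor expansion gives p(λ) = λ^3 + 14λ^2 + 35λ - 50.
Since p(1) = 0, λ = 1 is a root.
Dividing by (λ - 1) leaves λ^2 + 15λ + 50.
The quadratic factors as (λ + 10)·(λ + 5).
Eigenvalues: -10, -5, 1.

-10, -5, 1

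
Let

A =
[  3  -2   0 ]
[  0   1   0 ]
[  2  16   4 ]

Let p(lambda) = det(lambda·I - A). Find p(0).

p(0) = det(0·I − A) = det(−A) = (−1)^3·det(A).
det(A) = 12, so p(0) = -12.

-12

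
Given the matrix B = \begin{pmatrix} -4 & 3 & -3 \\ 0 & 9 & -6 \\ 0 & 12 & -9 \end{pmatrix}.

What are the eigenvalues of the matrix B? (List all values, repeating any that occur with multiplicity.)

-4, -3, 3

Compute the characteristic polynomial p(λ) = det(λI - B).
Expanding along the first row, p(λ) = λ^3 + 4λ^2 - 9λ - 36.
Rational-root test: λ = -3 gives p(-3) = 0.
Factor out (λ + 3): p(λ) = (λ + 3)·(λ^2 + λ - 12).
The quadratic factors as (λ + 4)·(λ - 3).
Eigenvalues: -4, -3, 3.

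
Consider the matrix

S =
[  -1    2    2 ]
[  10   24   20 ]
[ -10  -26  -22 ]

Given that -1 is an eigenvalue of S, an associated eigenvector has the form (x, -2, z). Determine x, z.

We need (S + 1I)v = 0.
S + 1I = [[0, 2, 2], [10, 25, 20], [-10, -26, -21]].
Row 1: (0)·x + (2)·-2 + (2)·z = 0
Row 2: (10)·x + (25)·-2 + (20)·z = 0
Row 3: (-10)·x + (-26)·-2 + (-21)·z = 0
Solving gives x = 1, z = 2.
Check: S·(1, -2, 2) = (-1, 2, -2) = -1·(1, -2, 2).

1, 2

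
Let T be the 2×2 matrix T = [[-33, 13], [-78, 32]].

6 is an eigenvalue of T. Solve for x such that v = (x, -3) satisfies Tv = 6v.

We need (T - 6I)v = 0.
T - 6I = [[-39, 13], [-78, 26]].
Row 1: (-39)·x + (13)·-3 = 0
Row 2: (-78)·x + (26)·-3 = 0
Solving gives x = -1.
Check: T·(-1, -3) = (-6, -18) = 6·(-1, -3).

-1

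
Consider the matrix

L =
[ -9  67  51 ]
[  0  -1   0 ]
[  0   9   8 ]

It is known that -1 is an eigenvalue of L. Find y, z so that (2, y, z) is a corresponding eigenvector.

1, -1

We need (L + 1I)v = 0.
L + 1I = [[-8, 67, 51], [0, 0, 0], [0, 9, 9]].
Row 1: (-8)·2 + (67)·y + (51)·z = 0
Row 2: (0)·2 + (0)·y + (0)·z = 0
Row 3: (0)·2 + (9)·y + (9)·z = 0
Solving gives y = 1, z = -1.
Check: L·(2, 1, -1) = (-2, -1, 1) = -1·(2, 1, -1).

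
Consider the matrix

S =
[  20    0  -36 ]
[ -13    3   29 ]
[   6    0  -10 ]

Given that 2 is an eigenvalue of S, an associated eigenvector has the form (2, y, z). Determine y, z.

-3, 1

We need (S - 2I)v = 0.
S - 2I = [[18, 0, -36], [-13, 1, 29], [6, 0, -12]].
Row 1: (18)·2 + (0)·y + (-36)·z = 0
Row 2: (-13)·2 + (1)·y + (29)·z = 0
Row 3: (6)·2 + (0)·y + (-12)·z = 0
Solving gives y = -3, z = 1.
Check: S·(2, -3, 1) = (4, -6, 2) = 2·(2, -3, 1).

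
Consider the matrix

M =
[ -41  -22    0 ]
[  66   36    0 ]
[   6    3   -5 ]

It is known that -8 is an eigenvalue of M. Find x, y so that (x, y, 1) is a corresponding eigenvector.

We need (M + 8I)v = 0.
M + 8I = [[-33, -22, 0], [66, 44, 0], [6, 3, 3]].
Row 1: (-33)·x + (-22)·y + (0)·1 = 0
Row 2: (66)·x + (44)·y + (0)·1 = 0
Row 3: (6)·x + (3)·y + (3)·1 = 0
Solving gives x = -2, y = 3.
Check: M·(-2, 3, 1) = (16, -24, -8) = -8·(-2, 3, 1).

-2, 3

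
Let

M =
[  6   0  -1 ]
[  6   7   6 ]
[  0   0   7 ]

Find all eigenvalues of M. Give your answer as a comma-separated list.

Set up det(μI - M) = 0.
Expanding the 3×3 determinant: p(μ) = μ^3 - 20μ^2 + 133μ - 294.
Since p(7) = 0, μ = 7 is a root.
Factor out (μ - 7): p(μ) = (μ - 7)·(μ^2 - 13μ + 42).
The quadratic factors as (μ - 6)·(μ - 7).
Eigenvalues: 6, 7, 7.

6, 7, 7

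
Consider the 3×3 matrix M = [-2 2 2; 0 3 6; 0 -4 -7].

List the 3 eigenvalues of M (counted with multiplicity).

-3, -2, -1

Set up det(tI - M) = 0.
Expanding along the first row, p(t) = t^3 + 6t^2 + 11t + 6.
Since p(-2) = 0, t = -2 is a root.
Factor out (t + 2): p(t) = (t + 2)·(t^2 + 4t + 3).
The quadratic factors as (t + 3)·(t + 1).
Eigenvalues: -3, -2, -1.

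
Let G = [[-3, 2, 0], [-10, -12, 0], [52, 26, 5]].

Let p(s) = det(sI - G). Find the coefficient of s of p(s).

p(s) = s^3 + 10s^2 - 19s - 280.
The coefficient of s is -19.

-19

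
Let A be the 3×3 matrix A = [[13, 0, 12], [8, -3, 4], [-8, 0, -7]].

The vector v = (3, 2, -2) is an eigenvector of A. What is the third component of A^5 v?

-6250

First find the eigenvalue: Av = (15, 10, -10) = 5·(3, 2, -2), so λ = 5.
Then A^5 v = λ^5·v = 5^5·(3, 2, -2) = 3125·(3, 2, -2) = (9375, 6250, -6250).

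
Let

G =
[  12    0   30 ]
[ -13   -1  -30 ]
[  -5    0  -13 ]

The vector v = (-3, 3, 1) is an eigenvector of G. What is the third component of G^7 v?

First find the eigenvalue: Gv = (-6, 6, 2) = 2·(-3, 3, 1), so λ = 2.
Then G^7 v = λ^7·v = 2^7·(-3, 3, 1) = 128·(-3, 3, 1) = (-384, 384, 128).

128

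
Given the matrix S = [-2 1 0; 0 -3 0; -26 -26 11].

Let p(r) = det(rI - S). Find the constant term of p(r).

p(r) = r^3 - 6r^2 - 49r - 66.
The constant term is -66.

-66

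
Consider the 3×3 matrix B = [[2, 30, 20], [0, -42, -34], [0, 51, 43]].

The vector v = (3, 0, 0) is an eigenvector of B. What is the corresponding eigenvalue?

2

Compute Bv: B·(3, 0, 0) = (6, 0, 0).
Since Bv = λv, compare component 1: 6 = λ·3, so λ = 2.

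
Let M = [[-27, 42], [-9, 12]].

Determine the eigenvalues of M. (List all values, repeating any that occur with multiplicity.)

det(M - tI) = (-27 - t)(12 - t) - (42)·(-9) = t^2 + 15t + 54.
This factors as (t + 9)·(t + 6) = 0.
Eigenvalues: -9, -6.

-9, -6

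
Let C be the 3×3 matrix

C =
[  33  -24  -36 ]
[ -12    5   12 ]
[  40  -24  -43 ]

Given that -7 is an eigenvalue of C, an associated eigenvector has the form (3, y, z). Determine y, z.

We need (C + 7I)v = 0.
C + 7I = [[40, -24, -36], [-12, 12, 12], [40, -24, -36]].
Row 1: (40)·3 + (-24)·y + (-36)·z = 0
Row 2: (-12)·3 + (12)·y + (12)·z = 0
Row 3: (40)·3 + (-24)·y + (-36)·z = 0
Solving gives y = -1, z = 4.
Check: C·(3, -1, 4) = (-21, 7, -28) = -7·(3, -1, 4).

-1, 4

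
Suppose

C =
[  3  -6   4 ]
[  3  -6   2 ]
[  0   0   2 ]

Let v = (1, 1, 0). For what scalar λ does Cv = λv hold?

Compute Cv: C·(1, 1, 0) = (-3, -3, 0).
Since Cv = λv, compare component 1: -3 = λ·1, so λ = -3.

-3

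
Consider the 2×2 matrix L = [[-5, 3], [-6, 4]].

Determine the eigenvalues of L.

det(L - λI) = (-5 - λ)(4 - λ) - (3)·(-6) = λ^2 + λ - 2.
This factors as (λ + 2)·(λ - 1) = 0.
Eigenvalues: -2, 1.

-2, 1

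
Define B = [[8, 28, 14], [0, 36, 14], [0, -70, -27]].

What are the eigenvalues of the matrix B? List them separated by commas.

1, 8, 8

The characteristic polynomial is p(s) = det(sI - B).
Expanding the 3×3 determinant: p(s) = s^3 - 17s^2 + 80s - 64.
Rational-root test: s = 8 gives p(8) = 0.
Dividing by (s - 8) leaves s^2 - 9s + 8.
The quadratic factors as (s - 1)·(s - 8).
Eigenvalues: 1, 8, 8.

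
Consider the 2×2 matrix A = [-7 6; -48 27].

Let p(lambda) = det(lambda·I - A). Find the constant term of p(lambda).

99

p(lambda) = lambda^2 - 20·lambda + 99.
The constant term is 99.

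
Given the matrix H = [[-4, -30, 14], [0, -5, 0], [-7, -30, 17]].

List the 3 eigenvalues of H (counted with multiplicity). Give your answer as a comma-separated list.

-5, 3, 10

Set up det(λI - H) = 0.
Expanding along the first row, p(λ) = λ^3 - 8λ^2 - 35λ + 150.
Rational-root test: λ = 3 gives p(3) = 0.
Factor out (λ - 3): p(λ) = (λ - 3)·(λ^2 - 5λ - 50).
The quadratic factors as (λ + 5)·(λ - 10).
Eigenvalues: -5, 3, 10.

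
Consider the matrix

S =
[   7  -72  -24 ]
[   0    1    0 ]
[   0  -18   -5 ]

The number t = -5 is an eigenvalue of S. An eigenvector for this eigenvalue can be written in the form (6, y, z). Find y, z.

0, 3

We need (S + 5I)v = 0.
S + 5I = [[12, -72, -24], [0, 6, 0], [0, -18, 0]].
Row 1: (12)·6 + (-72)·y + (-24)·z = 0
Row 2: (0)·6 + (6)·y + (0)·z = 0
Row 3: (0)·6 + (-18)·y + (0)·z = 0
Solving gives y = 0, z = 3.
Check: S·(6, 0, 3) = (-30, 0, -15) = -5·(6, 0, 3).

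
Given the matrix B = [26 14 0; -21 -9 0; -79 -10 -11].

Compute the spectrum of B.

-11, 5, 12

Compute the characteristic polynomial p(μ) = det(μI - B).
Expanding along the first row, p(μ) = μ^3 - 6μ^2 - 127μ + 660.
Since p(-11) = 0, μ = -11 is a root.
Dividing by (μ + 11) leaves μ^2 - 17μ + 60.
The quadratic factors as (μ - 5)·(μ - 12).
Eigenvalues: -11, 5, 12.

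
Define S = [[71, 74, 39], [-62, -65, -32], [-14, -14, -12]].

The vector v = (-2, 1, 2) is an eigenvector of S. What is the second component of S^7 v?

-78125

First find the eigenvalue: Sv = (10, -5, -10) = -5·(-2, 1, 2), so λ = -5.
Then S^7 v = λ^7·v = (-5)^7·(-2, 1, 2) = -78125·(-2, 1, 2) = (156250, -78125, -156250).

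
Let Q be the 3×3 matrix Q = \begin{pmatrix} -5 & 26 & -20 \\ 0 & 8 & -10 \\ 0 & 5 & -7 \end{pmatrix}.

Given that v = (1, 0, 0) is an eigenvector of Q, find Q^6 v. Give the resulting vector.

(15625, 0, 0)

First find the eigenvalue: Qv = (-5, 0, 0) = -5·(1, 0, 0), so λ = -5.
Then Q^6 v = λ^6·v = (-5)^6·(1, 0, 0) = 15625·(1, 0, 0) = (15625, 0, 0).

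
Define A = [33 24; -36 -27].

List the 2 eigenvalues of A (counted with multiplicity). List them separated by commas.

-3, 9

det(A - μI) = (33 - μ)(-27 - μ) - (24)·(-36) = μ^2 - 6μ - 27.
This factors as (μ + 3)·(μ - 9) = 0.
Eigenvalues: -3, 9.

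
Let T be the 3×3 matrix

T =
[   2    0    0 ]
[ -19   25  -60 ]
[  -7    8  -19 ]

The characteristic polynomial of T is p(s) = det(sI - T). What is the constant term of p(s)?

p(s) = s^3 - 8s^2 + 17s - 10.
The constant term is -10.

-10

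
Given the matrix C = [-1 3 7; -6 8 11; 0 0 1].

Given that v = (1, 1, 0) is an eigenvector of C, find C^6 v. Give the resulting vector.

First find the eigenvalue: Cv = (2, 2, 0) = 2·(1, 1, 0), so λ = 2.
Then C^6 v = λ^6·v = 2^6·(1, 1, 0) = 64·(1, 1, 0) = (64, 64, 0).

(64, 64, 0)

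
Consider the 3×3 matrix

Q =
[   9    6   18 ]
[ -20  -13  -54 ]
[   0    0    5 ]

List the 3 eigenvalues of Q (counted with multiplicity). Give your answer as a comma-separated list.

The characteristic polynomial is p(r) = det(rI - Q).
Expanding the 3×3 determinant: p(r) = r^3 - r^2 - 17r - 15.
Rational-root test: r = -1 gives p(-1) = 0.
Factor out (r + 1): p(r) = (r + 1)·(r^2 - 2r - 15).
The quadratic factors as (r + 3)·(r - 5).
Eigenvalues: -3, -1, 5.

-3, -1, 5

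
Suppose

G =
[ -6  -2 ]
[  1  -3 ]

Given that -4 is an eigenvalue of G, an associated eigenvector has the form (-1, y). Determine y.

We need (G + 4I)v = 0.
G + 4I = [[-2, -2], [1, 1]].
Row 1: (-2)·-1 + (-2)·y = 0
Row 2: (1)·-1 + (1)·y = 0
Solving gives y = 1.
Check: G·(-1, 1) = (4, -4) = -4·(-1, 1).

1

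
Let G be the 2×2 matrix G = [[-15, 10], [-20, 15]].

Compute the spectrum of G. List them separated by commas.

det(G - λI) = (-15 - λ)(15 - λ) - (10)·(-20) = λ^2 - 25.
This factors as (λ + 5)·(λ - 5) = 0.
Eigenvalues: -5, 5.

-5, 5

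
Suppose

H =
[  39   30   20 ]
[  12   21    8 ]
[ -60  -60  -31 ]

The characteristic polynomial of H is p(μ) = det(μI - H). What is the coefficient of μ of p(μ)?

p(μ) = μ^3 - 29μ^2 + 279μ - 891.
The coefficient of μ is 279.

279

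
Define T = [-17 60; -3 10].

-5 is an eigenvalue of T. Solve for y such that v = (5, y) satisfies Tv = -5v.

1

We need (T + 5I)v = 0.
T + 5I = [[-12, 60], [-3, 15]].
Row 1: (-12)·5 + (60)·y = 0
Row 2: (-3)·5 + (15)·y = 0
Solving gives y = 1.
Check: T·(5, 1) = (-25, -5) = -5·(5, 1).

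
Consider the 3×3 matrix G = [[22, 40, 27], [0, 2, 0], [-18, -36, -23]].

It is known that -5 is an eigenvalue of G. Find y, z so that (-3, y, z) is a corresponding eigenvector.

We need (G + 5I)v = 0.
G + 5I = [[27, 40, 27], [0, 7, 0], [-18, -36, -18]].
Row 1: (27)·-3 + (40)·y + (27)·z = 0
Row 2: (0)·-3 + (7)·y + (0)·z = 0
Row 3: (-18)·-3 + (-36)·y + (-18)·z = 0
Solving gives y = 0, z = 3.
Check: G·(-3, 0, 3) = (15, 0, -15) = -5·(-3, 0, 3).

0, 3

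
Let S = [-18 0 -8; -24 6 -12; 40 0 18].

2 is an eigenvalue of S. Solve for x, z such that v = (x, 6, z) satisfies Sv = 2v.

-4, 10

We need (S - 2I)v = 0.
S - 2I = [[-20, 0, -8], [-24, 4, -12], [40, 0, 16]].
Row 1: (-20)·x + (0)·6 + (-8)·z = 0
Row 2: (-24)·x + (4)·6 + (-12)·z = 0
Row 3: (40)·x + (0)·6 + (16)·z = 0
Solving gives x = -4, z = 10.
Check: S·(-4, 6, 10) = (-8, 12, 20) = 2·(-4, 6, 10).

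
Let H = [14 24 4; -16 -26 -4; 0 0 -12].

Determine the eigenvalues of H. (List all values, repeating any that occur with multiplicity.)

Set up det(sI - H) = 0.
Expanding along the first row, p(s) = s^3 + 24s^2 + 164s + 240.
Rational-root test: s = -10 gives p(-10) = 0.
Dividing by (s + 10) leaves s^2 + 14s + 24.
The quadratic factors as (s + 12)·(s + 2).
Eigenvalues: -12, -10, -2.

-12, -10, -2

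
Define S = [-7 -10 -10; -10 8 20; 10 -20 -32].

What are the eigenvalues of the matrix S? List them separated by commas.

The characteristic polynomial is p(λ) = det(λI - S).
Cofactor expansion gives p(λ) = λ^3 + 31λ^2 + 312λ + 1008.
Since p(-7) = 0, λ = -7 is a root.
Factor out (λ + 7): p(λ) = (λ + 7)·(λ^2 + 24λ + 144).
The quadratic factor is (λ + 12)^2.
Eigenvalues: -12, -12, -7.

-12, -12, -7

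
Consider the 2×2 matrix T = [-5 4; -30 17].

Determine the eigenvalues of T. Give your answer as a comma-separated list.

5, 7

det(T - λI) = (-5 - λ)(17 - λ) - (4)·(-30) = λ^2 - 12λ + 35.
This factors as (λ - 5)·(λ - 7) = 0.
Eigenvalues: 5, 7.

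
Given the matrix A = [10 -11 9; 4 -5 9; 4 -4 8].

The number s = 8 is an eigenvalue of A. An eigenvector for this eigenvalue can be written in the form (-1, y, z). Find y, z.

-1, -1

We need (A - 8I)v = 0.
A - 8I = [[2, -11, 9], [4, -13, 9], [4, -4, 0]].
Row 1: (2)·-1 + (-11)·y + (9)·z = 0
Row 2: (4)·-1 + (-13)·y + (9)·z = 0
Row 3: (4)·-1 + (-4)·y + (0)·z = 0
Solving gives y = -1, z = -1.
Check: A·(-1, -1, -1) = (-8, -8, -8) = 8·(-1, -1, -1).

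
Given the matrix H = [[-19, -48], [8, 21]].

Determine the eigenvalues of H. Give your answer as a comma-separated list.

-3, 5

det(H - sI) = (-19 - s)(21 - s) - (-48)·(8) = s^2 - 2s - 15.
This factors as (s + 3)·(s - 5) = 0.
Eigenvalues: -3, 5.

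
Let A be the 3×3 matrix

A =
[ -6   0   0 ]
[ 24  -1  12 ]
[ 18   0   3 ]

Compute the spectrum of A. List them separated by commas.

-6, -1, 3

Set up det(rI - A) = 0.
Cofactor expansion gives p(r) = r^3 + 4r^2 - 15r - 18.
Rational-root test: r = -1 gives p(-1) = 0.
Factor out (r + 1): p(r) = (r + 1)·(r^2 + 3r - 18).
The quadratic factors as (r + 6)·(r - 3).
Eigenvalues: -6, -1, 3.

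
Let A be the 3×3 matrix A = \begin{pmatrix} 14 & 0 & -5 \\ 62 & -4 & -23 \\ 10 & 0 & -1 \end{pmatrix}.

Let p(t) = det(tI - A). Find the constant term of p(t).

p(t) = t^3 - 9t^2 - 16t + 144.
The constant term is 144.

144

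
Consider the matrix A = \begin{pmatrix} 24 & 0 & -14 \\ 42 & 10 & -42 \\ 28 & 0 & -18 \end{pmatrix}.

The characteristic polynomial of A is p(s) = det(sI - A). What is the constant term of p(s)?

p(s) = s^3 - 16s^2 + 20s + 400.
The constant term is 400.

400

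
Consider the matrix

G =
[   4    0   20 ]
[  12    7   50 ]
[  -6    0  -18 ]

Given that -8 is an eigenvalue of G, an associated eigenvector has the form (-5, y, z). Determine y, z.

We need (G + 8I)v = 0.
G + 8I = [[12, 0, 20], [12, 15, 50], [-6, 0, -10]].
Row 1: (12)·-5 + (0)·y + (20)·z = 0
Row 2: (12)·-5 + (15)·y + (50)·z = 0
Row 3: (-6)·-5 + (0)·y + (-10)·z = 0
Solving gives y = -6, z = 3.
Check: G·(-5, -6, 3) = (40, 48, -24) = -8·(-5, -6, 3).

-6, 3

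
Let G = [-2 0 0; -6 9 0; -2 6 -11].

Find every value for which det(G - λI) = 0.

-11, -2, 9

G is lower triangular, so its eigenvalues are the diagonal entries.
Diagonal: -2, 9, -11.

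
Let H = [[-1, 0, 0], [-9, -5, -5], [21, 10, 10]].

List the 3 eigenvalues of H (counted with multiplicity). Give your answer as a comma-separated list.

Compute the characteristic polynomial p(λ) = det(λI - H).
Expanding the 3×3 determinant: p(λ) = λ^3 - 4λ^2 - 5λ.
Rational-root test: λ = 5 gives p(5) = 0.
Factor out (λ - 5): p(λ) = (λ - 5)·(λ^2 + λ).
The quadratic factors as (λ + 1)·λ.
Eigenvalues: -1, 0, 5.

-1, 0, 5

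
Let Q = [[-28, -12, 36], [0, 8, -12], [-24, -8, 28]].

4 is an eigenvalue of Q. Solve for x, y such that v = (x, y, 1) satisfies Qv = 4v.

0, 3

We need (Q - 4I)v = 0.
Q - 4I = [[-32, -12, 36], [0, 4, -12], [-24, -8, 24]].
Row 1: (-32)·x + (-12)·y + (36)·1 = 0
Row 2: (0)·x + (4)·y + (-12)·1 = 0
Row 3: (-24)·x + (-8)·y + (24)·1 = 0
Solving gives x = 0, y = 3.
Check: Q·(0, 3, 1) = (0, 12, 4) = 4·(0, 3, 1).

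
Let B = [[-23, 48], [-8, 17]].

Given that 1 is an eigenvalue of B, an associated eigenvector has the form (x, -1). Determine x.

-2

We need (B - 1I)v = 0.
B - 1I = [[-24, 48], [-8, 16]].
Row 1: (-24)·x + (48)·-1 = 0
Row 2: (-8)·x + (16)·-1 = 0
Solving gives x = -2.
Check: B·(-2, -1) = (-2, -1) = 1·(-2, -1).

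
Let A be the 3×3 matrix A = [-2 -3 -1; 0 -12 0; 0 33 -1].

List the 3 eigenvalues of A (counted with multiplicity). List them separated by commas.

-12, -2, -1

Compute the characteristic polynomial p(r) = det(rI - A).
Expanding the 3×3 determinant: p(r) = r^3 + 15r^2 + 38r + 24.
Try r = -1: p(-1) = 0, so -1 is a root.
Dividing by (r + 1) leaves r^2 + 14r + 24.
The quadratic factors as (r + 12)·(r + 2).
Eigenvalues: -12, -2, -1.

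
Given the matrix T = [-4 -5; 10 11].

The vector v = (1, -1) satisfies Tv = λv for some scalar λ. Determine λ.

1

Compute Tv: T·(1, -1) = (1, -1).
Since Tv = λv, compare component 1: 1 = λ·1, so λ = 1.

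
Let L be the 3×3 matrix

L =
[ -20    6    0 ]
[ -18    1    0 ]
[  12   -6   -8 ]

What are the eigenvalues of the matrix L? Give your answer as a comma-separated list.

-11, -8, -8

The characteristic polynomial is p(t) = det(tI - L).
Expanding along the first row, p(t) = t^3 + 27t^2 + 240t + 704.
Rational-root test: t = -8 gives p(-8) = 0.
Dividing by (t + 8) leaves t^2 + 19t + 88.
The quadratic factors as (t + 11)·(t + 8).
Eigenvalues: -11, -8, -8.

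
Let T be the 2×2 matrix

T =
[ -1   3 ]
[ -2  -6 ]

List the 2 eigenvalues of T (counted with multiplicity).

det(T - λI) = (-1 - λ)(-6 - λ) - (3)·(-2) = λ^2 + 7λ + 12.
This factors as (λ + 4)·(λ + 3) = 0.
Eigenvalues: -4, -3.

-4, -3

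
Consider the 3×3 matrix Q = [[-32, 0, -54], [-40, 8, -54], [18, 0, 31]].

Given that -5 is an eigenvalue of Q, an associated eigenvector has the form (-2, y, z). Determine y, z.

-2, 1

We need (Q + 5I)v = 0.
Q + 5I = [[-27, 0, -54], [-40, 13, -54], [18, 0, 36]].
Row 1: (-27)·-2 + (0)·y + (-54)·z = 0
Row 2: (-40)·-2 + (13)·y + (-54)·z = 0
Row 3: (18)·-2 + (0)·y + (36)·z = 0
Solving gives y = -2, z = 1.
Check: Q·(-2, -2, 1) = (10, 10, -5) = -5·(-2, -2, 1).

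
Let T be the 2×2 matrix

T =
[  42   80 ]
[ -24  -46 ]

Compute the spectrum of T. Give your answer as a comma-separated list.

det(T - rI) = (42 - r)(-46 - r) - (80)·(-24) = r^2 + 4r - 12.
This factors as (r + 6)·(r - 2) = 0.
Eigenvalues: -6, 2.

-6, 2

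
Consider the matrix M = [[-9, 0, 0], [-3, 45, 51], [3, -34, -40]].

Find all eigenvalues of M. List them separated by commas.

Compute the characteristic polynomial p(lambda) = det(lambda·I - M).
Expanding the 3×3 determinant: p(lambda) = lambda^3 + 4·lambda^2 - 111·lambda - 594.
Try lambda = -9: p(-9) = 0, so -9 is a root.
Dividing by (lambda + 9) leaves lambda^2 - 5·lambda - 66.
The quadratic factors as (lambda + 6)·(lambda - 11).
Eigenvalues: -9, -6, 11.

-9, -6, 11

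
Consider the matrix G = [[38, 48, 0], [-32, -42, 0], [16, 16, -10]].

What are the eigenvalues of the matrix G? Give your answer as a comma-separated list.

The characteristic polynomial is p(lambda) = det(lambda·I - G).
Expanding along the first row, p(lambda) = lambda^3 + 14·lambda^2 - 20·lambda - 600.
Since p(6) = 0, lambda = 6 is a root.
Dividing by (lambda - 6) leaves lambda^2 + 20·lambda + 100.
The quadratic factor is (lambda + 10)^2.
Eigenvalues: -10, -10, 6.

-10, -10, 6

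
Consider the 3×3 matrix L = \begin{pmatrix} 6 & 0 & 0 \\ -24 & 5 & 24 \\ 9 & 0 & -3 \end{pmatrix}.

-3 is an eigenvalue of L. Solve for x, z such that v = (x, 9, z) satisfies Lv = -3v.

We need (L + 3I)v = 0.
L + 3I = [[9, 0, 0], [-24, 8, 24], [9, 0, 0]].
Row 1: (9)·x + (0)·9 + (0)·z = 0
Row 2: (-24)·x + (8)·9 + (24)·z = 0
Row 3: (9)·x + (0)·9 + (0)·z = 0
Solving gives x = 0, z = -3.
Check: L·(0, 9, -3) = (0, -27, 9) = -3·(0, 9, -3).

0, -3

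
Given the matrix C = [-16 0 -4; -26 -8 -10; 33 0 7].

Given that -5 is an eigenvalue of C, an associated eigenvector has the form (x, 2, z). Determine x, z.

We need (C + 5I)v = 0.
C + 5I = [[-11, 0, -4], [-26, -3, -10], [33, 0, 12]].
Row 1: (-11)·x + (0)·2 + (-4)·z = 0
Row 2: (-26)·x + (-3)·2 + (-10)·z = 0
Row 3: (33)·x + (0)·2 + (12)·z = 0
Solving gives x = 4, z = -11.
Check: C·(4, 2, -11) = (-20, -10, 55) = -5·(4, 2, -11).

4, -11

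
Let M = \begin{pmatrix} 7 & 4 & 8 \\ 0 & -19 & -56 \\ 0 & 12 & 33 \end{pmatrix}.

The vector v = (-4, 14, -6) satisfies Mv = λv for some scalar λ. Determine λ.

Compute Mv: M·(-4, 14, -6) = (-20, 70, -30).
Since Mv = λv, compare component 1: -20 = λ·-4, so λ = 5.

5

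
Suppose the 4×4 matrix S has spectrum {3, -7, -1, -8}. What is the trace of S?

-13

trace(S) is the sum of the eigenvalues: (3) + (-7) + (-1) + (-8) = -13.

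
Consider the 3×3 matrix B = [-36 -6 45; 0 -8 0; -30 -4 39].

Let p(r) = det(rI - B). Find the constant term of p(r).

-432

p(r) = r^3 + 5r^2 - 78r - 432.
The constant term is -432.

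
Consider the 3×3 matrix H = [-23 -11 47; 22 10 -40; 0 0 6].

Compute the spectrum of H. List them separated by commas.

The characteristic polynomial is p(λ) = det(λI - H).
Expanding the 3×3 determinant: p(λ) = λ^3 + 7λ^2 - 66λ - 72.
Rational-root test: λ = -1 gives p(-1) = 0.
Factor out (λ + 1): p(λ) = (λ + 1)·(λ^2 + 6λ - 72).
The quadratic factors as (λ + 12)·(λ - 6).
Eigenvalues: -12, -1, 6.

-12, -1, 6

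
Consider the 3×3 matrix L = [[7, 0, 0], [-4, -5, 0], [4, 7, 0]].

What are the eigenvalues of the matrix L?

L is lower triangular, so its eigenvalues are the diagonal entries.
Diagonal: 7, -5, 0.

-5, 0, 7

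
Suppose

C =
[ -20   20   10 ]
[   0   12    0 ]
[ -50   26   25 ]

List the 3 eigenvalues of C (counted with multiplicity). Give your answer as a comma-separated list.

Set up det(tI - C) = 0.
Expanding along the first row, p(t) = t^3 - 17t^2 + 60t.
Since p(5) = 0, t = 5 is a root.
Dividing by (t - 5) leaves t^2 - 12t.
The quadratic factors as t·(t - 12).
Eigenvalues: 0, 5, 12.

0, 5, 12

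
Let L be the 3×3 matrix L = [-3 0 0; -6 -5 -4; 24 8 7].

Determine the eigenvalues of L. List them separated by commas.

-3, -1, 3

Compute the characteristic polynomial p(s) = det(sI - L).
Cofactor expansion gives p(s) = s^3 + s^2 - 9s - 9.
Rational-root test: s = -1 gives p(-1) = 0.
Factor out (s + 1): p(s) = (s + 1)·(s^2 - 9).
The quadratic factors as (s + 3)·(s - 3).
Eigenvalues: -3, -1, 3.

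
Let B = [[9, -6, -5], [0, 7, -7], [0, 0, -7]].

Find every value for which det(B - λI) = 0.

-7, 7, 9

B is upper triangular, so its eigenvalues are the diagonal entries.
Diagonal: 9, 7, -7.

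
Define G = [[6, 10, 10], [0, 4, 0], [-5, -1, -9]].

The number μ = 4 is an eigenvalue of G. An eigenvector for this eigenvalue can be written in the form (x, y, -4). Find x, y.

We need (G - 4I)v = 0.
G - 4I = [[2, 10, 10], [0, 0, 0], [-5, -1, -13]].
Row 1: (2)·x + (10)·y + (10)·-4 = 0
Row 2: (0)·x + (0)·y + (0)·-4 = 0
Row 3: (-5)·x + (-1)·y + (-13)·-4 = 0
Solving gives x = 10, y = 2.
Check: G·(10, 2, -4) = (40, 8, -16) = 4·(10, 2, -4).

10, 2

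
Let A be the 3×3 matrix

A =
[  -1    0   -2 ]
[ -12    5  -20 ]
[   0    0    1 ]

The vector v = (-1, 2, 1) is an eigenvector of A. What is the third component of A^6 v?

First find the eigenvalue: Av = (-1, 2, 1) = 1·(-1, 2, 1), so λ = 1.
Then A^6 v = λ^6·v = 1^6·(-1, 2, 1) = 1·(-1, 2, 1) = (-1, 2, 1).

1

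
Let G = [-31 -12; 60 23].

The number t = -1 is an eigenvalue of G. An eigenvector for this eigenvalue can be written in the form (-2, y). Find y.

We need (G + 1I)v = 0.
G + 1I = [[-30, -12], [60, 24]].
Row 1: (-30)·-2 + (-12)·y = 0
Row 2: (60)·-2 + (24)·y = 0
Solving gives y = 5.
Check: G·(-2, 5) = (2, -5) = -1·(-2, 5).

5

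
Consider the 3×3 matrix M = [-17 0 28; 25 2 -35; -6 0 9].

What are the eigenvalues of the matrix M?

-5, -3, 2

The characteristic polynomial is p(λ) = det(λI - M).
Cofactor expansion gives p(λ) = λ^3 + 6λ^2 - λ - 30.
Try λ = 2: p(2) = 0, so 2 is a root.
Dividing by (λ - 2) leaves λ^2 + 8λ + 15.
The quadratic factors as (λ + 5)·(λ + 3).
Eigenvalues: -5, -3, 2.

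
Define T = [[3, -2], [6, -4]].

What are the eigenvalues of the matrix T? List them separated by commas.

-1, 0

det(T - rI) = (3 - r)(-4 - r) - (-2)·(6) = r^2 + r.
This factors as (r + 1)·r = 0.
Eigenvalues: -1, 0.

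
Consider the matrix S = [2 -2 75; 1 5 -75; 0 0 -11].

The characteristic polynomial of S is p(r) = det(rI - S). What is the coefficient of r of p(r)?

p(r) = r^3 + 4r^2 - 65r + 132.
The coefficient of r is -65.

-65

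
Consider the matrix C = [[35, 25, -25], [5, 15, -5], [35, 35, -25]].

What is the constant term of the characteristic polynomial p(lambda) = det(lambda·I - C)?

-500

p(0) = det(0·I − C) = det(−C) = (−1)^3·det(C).
det(C) = 500, so p(0) = -500.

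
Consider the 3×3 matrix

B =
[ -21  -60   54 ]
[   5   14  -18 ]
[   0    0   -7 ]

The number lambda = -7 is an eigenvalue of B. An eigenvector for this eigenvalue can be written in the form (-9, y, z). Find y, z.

We need (B + 7I)v = 0.
B + 7I = [[-14, -60, 54], [5, 21, -18], [0, 0, 0]].
Row 1: (-14)·-9 + (-60)·y + (54)·z = 0
Row 2: (5)·-9 + (21)·y + (-18)·z = 0
Row 3: (0)·-9 + (0)·y + (0)·z = 0
Solving gives y = 3, z = 1.
Check: B·(-9, 3, 1) = (63, -21, -7) = -7·(-9, 3, 1).

3, 1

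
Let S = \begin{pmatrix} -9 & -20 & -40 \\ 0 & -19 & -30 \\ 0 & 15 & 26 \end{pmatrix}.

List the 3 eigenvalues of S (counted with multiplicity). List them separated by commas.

Compute the characteristic polynomial p(λ) = det(λI - S).
Expanding along the first row, p(λ) = λ^3 + 2λ^2 - 107λ - 396.
Since p(-4) = 0, λ = -4 is a root.
Dividing by (λ + 4) leaves λ^2 - 2λ - 99.
The quadratic factors as (λ + 9)·(λ - 11).
Eigenvalues: -9, -4, 11.

-9, -4, 11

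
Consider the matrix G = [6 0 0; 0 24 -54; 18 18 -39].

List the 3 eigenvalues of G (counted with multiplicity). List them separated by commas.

-12, -3, 6

The characteristic polynomial is p(r) = det(rI - G).
Expanding along the first row, p(r) = r^3 + 9r^2 - 54r - 216.
Try r = -3: p(-3) = 0, so -3 is a root.
Dividing by (r + 3) leaves r^2 + 6r - 72.
The quadratic factors as (r + 12)·(r - 6).
Eigenvalues: -12, -3, 6.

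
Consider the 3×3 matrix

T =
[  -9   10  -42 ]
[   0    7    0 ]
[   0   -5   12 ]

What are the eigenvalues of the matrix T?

-9, 7, 12

Compute the characteristic polynomial p(r) = det(rI - T).
Cofactor expansion gives p(r) = r^3 - 10r^2 - 87r + 756.
Rational-root test: r = -9 gives p(-9) = 0.
Factor out (r + 9): p(r) = (r + 9)·(r^2 - 19r + 84).
The quadratic factors as (r - 7)·(r - 12).
Eigenvalues: -9, 7, 12.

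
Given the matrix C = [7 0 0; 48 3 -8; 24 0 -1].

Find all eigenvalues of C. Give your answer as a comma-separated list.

The characteristic polynomial is p(λ) = det(λI - C).
Cofactor expansion gives p(λ) = λ^3 - 9λ^2 + 11λ + 21.
Rational-root test: λ = 7 gives p(7) = 0.
Dividing by (λ - 7) leaves λ^2 - 2λ - 3.
The quadratic factors as (λ + 1)·(λ - 3).
Eigenvalues: -1, 3, 7.

-1, 3, 7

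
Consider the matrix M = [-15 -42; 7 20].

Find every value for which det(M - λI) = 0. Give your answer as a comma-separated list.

-1, 6

det(M - μI) = (-15 - μ)(20 - μ) - (-42)·(7) = μ^2 - 5μ - 6.
This factors as (μ + 1)·(μ - 6) = 0.
Eigenvalues: -1, 6.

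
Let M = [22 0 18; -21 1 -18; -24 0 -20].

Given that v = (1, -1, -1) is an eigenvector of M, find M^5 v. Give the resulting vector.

(1024, -1024, -1024)

First find the eigenvalue: Mv = (4, -4, -4) = 4·(1, -1, -1), so λ = 4.
Then M^5 v = λ^5·v = 4^5·(1, -1, -1) = 1024·(1, -1, -1) = (1024, -1024, -1024).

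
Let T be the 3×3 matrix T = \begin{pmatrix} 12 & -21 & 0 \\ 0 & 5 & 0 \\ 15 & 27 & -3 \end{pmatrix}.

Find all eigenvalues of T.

The characteristic polynomial is p(r) = det(rI - T).
Expanding along the first row, p(r) = r^3 - 14r^2 + 9r + 180.
Try r = -3: p(-3) = 0, so -3 is a root.
Dividing by (r + 3) leaves r^2 - 17r + 60.
The quadratic factors as (r - 5)·(r - 12).
Eigenvalues: -3, 5, 12.

-3, 5, 12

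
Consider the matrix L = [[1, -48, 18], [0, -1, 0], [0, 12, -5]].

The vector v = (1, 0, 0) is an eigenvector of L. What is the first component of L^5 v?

1

First find the eigenvalue: Lv = (1, 0, 0) = 1·(1, 0, 0), so λ = 1.
Then L^5 v = λ^5·v = 1^5·(1, 0, 0) = 1·(1, 0, 0) = (1, 0, 0).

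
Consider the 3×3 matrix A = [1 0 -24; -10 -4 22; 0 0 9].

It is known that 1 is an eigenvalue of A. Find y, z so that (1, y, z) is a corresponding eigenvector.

-2, 0

We need (A - 1I)v = 0.
A - 1I = [[0, 0, -24], [-10, -5, 22], [0, 0, 8]].
Row 1: (0)·1 + (0)·y + (-24)·z = 0
Row 2: (-10)·1 + (-5)·y + (22)·z = 0
Row 3: (0)·1 + (0)·y + (8)·z = 0
Solving gives y = -2, z = 0.
Check: A·(1, -2, 0) = (1, -2, 0) = 1·(1, -2, 0).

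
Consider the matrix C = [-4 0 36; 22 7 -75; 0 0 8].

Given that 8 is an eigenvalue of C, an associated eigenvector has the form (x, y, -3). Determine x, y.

-9, 27

We need (C - 8I)v = 0.
C - 8I = [[-12, 0, 36], [22, -1, -75], [0, 0, 0]].
Row 1: (-12)·x + (0)·y + (36)·-3 = 0
Row 2: (22)·x + (-1)·y + (-75)·-3 = 0
Row 3: (0)·x + (0)·y + (0)·-3 = 0
Solving gives x = -9, y = 27.
Check: C·(-9, 27, -3) = (-72, 216, -24) = 8·(-9, 27, -3).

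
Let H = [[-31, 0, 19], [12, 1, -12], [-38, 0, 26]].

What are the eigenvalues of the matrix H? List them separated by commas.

-12, 1, 7

Compute the characteristic polynomial p(lambda) = det(lambda·I - H).
Expanding the 3×3 determinant: p(lambda) = lambda^3 + 4·lambda^2 - 89·lambda + 84.
Rational-root test: lambda = -12 gives p(-12) = 0.
Dividing by (lambda + 12) leaves lambda^2 - 8·lambda + 7.
The quadratic factors as (lambda - 1)·(lambda - 7).
Eigenvalues: -12, 1, 7.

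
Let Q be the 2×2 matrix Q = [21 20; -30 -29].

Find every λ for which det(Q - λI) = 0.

det(Q - μI) = (21 - μ)(-29 - μ) - (20)·(-30) = μ^2 + 8μ - 9.
This factors as (μ + 9)·(μ - 1) = 0.
Eigenvalues: -9, 1.

-9, 1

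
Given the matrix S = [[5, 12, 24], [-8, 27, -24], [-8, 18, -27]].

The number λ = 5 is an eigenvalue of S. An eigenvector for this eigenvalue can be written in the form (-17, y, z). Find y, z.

-4, 2

We need (S - 5I)v = 0.
S - 5I = [[0, 12, 24], [-8, 22, -24], [-8, 18, -32]].
Row 1: (0)·-17 + (12)·y + (24)·z = 0
Row 2: (-8)·-17 + (22)·y + (-24)·z = 0
Row 3: (-8)·-17 + (18)·y + (-32)·z = 0
Solving gives y = -4, z = 2.
Check: S·(-17, -4, 2) = (-85, -20, 10) = 5·(-17, -4, 2).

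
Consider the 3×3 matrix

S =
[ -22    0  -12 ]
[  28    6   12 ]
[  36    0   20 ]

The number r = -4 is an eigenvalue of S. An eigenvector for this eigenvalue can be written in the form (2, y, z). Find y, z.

-2, -3

We need (S + 4I)v = 0.
S + 4I = [[-18, 0, -12], [28, 10, 12], [36, 0, 24]].
Row 1: (-18)·2 + (0)·y + (-12)·z = 0
Row 2: (28)·2 + (10)·y + (12)·z = 0
Row 3: (36)·2 + (0)·y + (24)·z = 0
Solving gives y = -2, z = -3.
Check: S·(2, -2, -3) = (-8, 8, 12) = -4·(2, -2, -3).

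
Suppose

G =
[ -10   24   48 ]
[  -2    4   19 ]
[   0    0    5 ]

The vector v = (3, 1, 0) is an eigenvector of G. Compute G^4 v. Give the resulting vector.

First find the eigenvalue: Gv = (-6, -2, 0) = -2·(3, 1, 0), so λ = -2.
Then G^4 v = λ^4·v = (-2)^4·(3, 1, 0) = 16·(3, 1, 0) = (48, 16, 0).

(48, 16, 0)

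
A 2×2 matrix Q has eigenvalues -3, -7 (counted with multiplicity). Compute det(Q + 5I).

-4

If Q has eigenvalues -3, -7, then Q + 5I has eigenvalues 2, -2.
det(Q + 5I) = (2) · (-2) = -4.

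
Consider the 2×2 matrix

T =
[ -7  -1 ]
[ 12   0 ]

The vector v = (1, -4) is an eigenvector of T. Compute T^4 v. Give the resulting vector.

First find the eigenvalue: Tv = (-3, 12) = -3·(1, -4), so λ = -3.
Then T^4 v = λ^4·v = (-3)^4·(1, -4) = 81·(1, -4) = (81, -324).

(81, -324)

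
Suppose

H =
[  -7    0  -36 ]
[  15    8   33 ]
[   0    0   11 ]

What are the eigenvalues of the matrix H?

-7, 8, 11

The characteristic polynomial is p(μ) = det(μI - H).
Expanding along the first row, p(μ) = μ^3 - 12μ^2 - 45μ + 616.
Try μ = -7: p(-7) = 0, so -7 is a root.
Factor out (μ + 7): p(μ) = (μ + 7)·(μ^2 - 19μ + 88).
The quadratic factors as (μ - 8)·(μ - 11).
Eigenvalues: -7, 8, 11.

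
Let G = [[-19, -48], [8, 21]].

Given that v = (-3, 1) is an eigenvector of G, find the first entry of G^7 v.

6561

First find the eigenvalue: Gv = (9, -3) = -3·(-3, 1), so λ = -3.
Then G^7 v = λ^7·v = (-3)^7·(-3, 1) = -2187·(-3, 1) = (6561, -2187).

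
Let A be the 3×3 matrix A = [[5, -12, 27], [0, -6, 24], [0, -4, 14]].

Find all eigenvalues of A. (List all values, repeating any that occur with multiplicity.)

The characteristic polynomial is p(r) = det(rI - A).
Cofactor expansion gives p(r) = r^3 - 13r^2 + 52r - 60.
Rational-root test: r = 2 gives p(2) = 0.
Factor out (r - 2): p(r) = (r - 2)·(r^2 - 11r + 30).
The quadratic factors as (r - 5)·(r - 6).
Eigenvalues: 2, 5, 6.

2, 5, 6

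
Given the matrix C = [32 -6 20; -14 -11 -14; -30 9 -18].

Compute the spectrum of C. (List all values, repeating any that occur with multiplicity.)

-5, -4, 12

Set up det(lambda·I - C) = 0.
Expanding the 3×3 determinant: p(lambda) = lambda^3 - 3·lambda^2 - 88·lambda - 240.
Try lambda = 12: p(12) = 0, so 12 is a root.
Factor out (lambda - 12): p(lambda) = (lambda - 12)·(lambda^2 + 9·lambda + 20).
The quadratic factors as (lambda + 5)·(lambda + 4).
Eigenvalues: -5, -4, 12.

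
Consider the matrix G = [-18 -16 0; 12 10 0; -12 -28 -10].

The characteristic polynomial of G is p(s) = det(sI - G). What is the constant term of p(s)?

p(s) = s^3 + 18s^2 + 92s + 120.
The constant term is 120.

120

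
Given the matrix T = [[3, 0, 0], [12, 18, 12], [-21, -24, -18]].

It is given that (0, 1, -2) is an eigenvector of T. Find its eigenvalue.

-6

Compute Tv: T·(0, 1, -2) = (0, -6, 12).
Since Tv = λv, compare component 2: -6 = λ·1, so λ = -6.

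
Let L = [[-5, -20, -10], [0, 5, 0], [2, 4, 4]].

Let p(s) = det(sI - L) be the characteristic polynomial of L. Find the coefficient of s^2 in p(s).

-4

The coefficient of s^2 of det(sI - L) is −trace(L).
trace(L) = (-5) + (5) + (4) = 4, so the coefficient is -4.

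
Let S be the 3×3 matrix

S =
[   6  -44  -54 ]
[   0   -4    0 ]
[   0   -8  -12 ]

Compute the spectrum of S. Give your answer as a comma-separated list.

Compute the characteristic polynomial p(t) = det(tI - S).
Expanding the 3×3 determinant: p(t) = t^3 + 10t^2 - 48t - 288.
Rational-root test: t = -4 gives p(-4) = 0.
Dividing by (t + 4) leaves t^2 + 6t - 72.
The quadratic factors as (t + 12)·(t - 6).
Eigenvalues: -12, -4, 6.

-12, -4, 6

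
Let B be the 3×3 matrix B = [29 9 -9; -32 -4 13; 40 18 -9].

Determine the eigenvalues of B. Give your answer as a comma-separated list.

Compute the characteristic polynomial p(s) = det(sI - B).
Expanding along the first row, p(s) = s^3 - 16s^2 + 73s - 90.
Try s = 2: p(2) = 0, so 2 is a root.
Dividing by (s - 2) leaves s^2 - 14s + 45.
The quadratic factors as (s - 5)·(s - 9).
Eigenvalues: 2, 5, 9.

2, 5, 9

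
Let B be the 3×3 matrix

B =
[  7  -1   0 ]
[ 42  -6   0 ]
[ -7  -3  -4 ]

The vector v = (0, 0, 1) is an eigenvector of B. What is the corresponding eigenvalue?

Compute Bv: B·(0, 0, 1) = (0, 0, -4).
Since Bv = λv, compare component 3: -4 = λ·1, so λ = -4.

-4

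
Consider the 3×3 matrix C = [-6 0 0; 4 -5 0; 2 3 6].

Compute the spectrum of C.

-6, -5, 6

C is lower triangular, so its eigenvalues are the diagonal entries.
Diagonal: -6, -5, 6.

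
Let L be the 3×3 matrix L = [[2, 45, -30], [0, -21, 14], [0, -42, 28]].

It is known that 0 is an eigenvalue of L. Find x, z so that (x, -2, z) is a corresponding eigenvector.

0, -3

We need (L)v = 0.
L = [[2, 45, -30], [0, -21, 14], [0, -42, 28]].
Row 1: (2)·x + (45)·-2 + (-30)·z = 0
Row 2: (0)·x + (-21)·-2 + (14)·z = 0
Row 3: (0)·x + (-42)·-2 + (28)·z = 0
Solving gives x = 0, z = -3.
Check: L·(0, -2, -3) = (0, 0, 0) = 0·(0, -2, -3).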